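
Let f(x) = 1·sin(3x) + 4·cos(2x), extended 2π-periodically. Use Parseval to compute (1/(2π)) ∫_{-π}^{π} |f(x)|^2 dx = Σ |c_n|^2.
Σ |c_n|^2 = 17/2

Expand |f|^2 and use orthogonality of {sin(nx), cos(mx)} on [-π, π]:
  ∫_{-π}^{π} sin(nx)^2 dx = π, ∫ cos(mx)^2 dx = π, and cross terms integrate to 0.
So ∫_{-π}^{π} f(x)^2 dx = 1^2 · π + 4^2 · π = (1 + 16)π.
Divide by 2π: (1 + 16)/2 = 17/2.
By Parseval, this equals Σ |c_n|^2.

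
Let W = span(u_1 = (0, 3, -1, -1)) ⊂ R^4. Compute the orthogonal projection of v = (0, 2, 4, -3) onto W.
proj_W(v) = (0, 15/11, -5/11, -5/11)

Set up U = [u_1 | ... | u_1] ∈ R^(4×1). The projector onto W = col(U) is P = U (U^T U)^(-1) U^T.
Compute U^T U =
  [11],
and U^T v = (5).
Solve U^T U · c = U^T v for the coefficients: c = (5/11). The projection is proj_W(v) = U c.
Check: (v - proj_W(v)) · u_1 = 0  (should be 0).
Result: proj_W(v) = (0, 15/11, -5/11, -5/11).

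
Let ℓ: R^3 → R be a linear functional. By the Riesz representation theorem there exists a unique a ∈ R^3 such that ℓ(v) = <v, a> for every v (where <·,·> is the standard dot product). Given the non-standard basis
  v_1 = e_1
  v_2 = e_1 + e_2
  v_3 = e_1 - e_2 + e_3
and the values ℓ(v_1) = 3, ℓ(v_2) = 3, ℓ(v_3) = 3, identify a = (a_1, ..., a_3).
a = (3, 0, 0)

Write a = (a_1, ..., a_3) in the standard basis. For each basis vector v_i, ℓ(v_i) = <v_i, a> is a linear equation in the a_j's. Collect the n equations into a matrix system V a = ℓ, where row i of V is v_i (expressed in the standard basis). Since V is invertible (lower-triangular with 1s on the diagonal, up to permutation), solve by back-substitution:
  V =
[[1, 0, 0],
 [1, 1, 0],
 [1, -1, 1]]
  V a = (3, 3, 3)
Solving gives a = (3, 0, 0).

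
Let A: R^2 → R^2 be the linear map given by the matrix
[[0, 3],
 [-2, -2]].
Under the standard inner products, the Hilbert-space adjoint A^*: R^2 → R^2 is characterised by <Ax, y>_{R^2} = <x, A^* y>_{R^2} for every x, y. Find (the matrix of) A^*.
A^* = A^T =
[[0, -2],
 [3, -2]]

For real matrices with standard dot products, the defining identity <Ax, y> = <x, A^* y> gives (Ax)^T y = x^T (A^*) y, i.e. x^T A^T y = x^T (A^*) y. Since this holds for all x, y, we must have A^* = A^T. Therefore
A^* =
[[0, -2],
 [3, -2]].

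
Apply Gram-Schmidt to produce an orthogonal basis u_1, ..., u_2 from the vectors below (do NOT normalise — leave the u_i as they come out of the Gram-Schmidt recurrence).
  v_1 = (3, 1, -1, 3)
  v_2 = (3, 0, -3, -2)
Orthogonal basis:
  u_1 = (3, 1, -1, 3)
  u_2 = (21/10, -3/10, -27/10, -29/10)

Apply the Gram-Schmidt recurrence
  u_1 = v_1
  u_i = v_i − Σ_{j<i} ((v_i · u_j) / (u_j · u_j)) · u_j.

Step by step this gives:
  u_1 = (3, 1, -1, 3)
  u_2 = (21/10, -3/10, -27/10, -29/10)

Orthogonality check:
  u_2 · u_1 = 0 (should be 0)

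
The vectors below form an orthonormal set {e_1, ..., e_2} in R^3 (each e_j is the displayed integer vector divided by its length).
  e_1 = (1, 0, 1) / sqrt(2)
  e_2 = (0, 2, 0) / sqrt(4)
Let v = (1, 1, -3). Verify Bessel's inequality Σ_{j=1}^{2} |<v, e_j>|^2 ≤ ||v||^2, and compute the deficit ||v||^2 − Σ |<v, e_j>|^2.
Σ |<v, e_j>|^2 = 3; ||v||^2 = 11; deficit = 8

Write each e_j = u_j / sqrt(<u_j, u_j>) where u_j is the displayed integer vector. Then <v, e_j> = <v, u_j> / sqrt(<u_j, u_j>), so |<v, e_j>|^2 = <v, u_j>^2 / <u_j, u_j>.
Coefficients: <v, e_1> = -2/sqrt(2), <v, e_2> = 2/sqrt(4).
Square and sum: Σ |<v, e_j>|^2 = 3.
Compute ||v||^2 = v·v = 11.
Deficit = 11 − 3 = 8 ≥ 0, confirming Bessel's inequality. (The deficit equals ||v − Σ <v,e_j> e_j||^2, the squared distance from v to span{e_j}.)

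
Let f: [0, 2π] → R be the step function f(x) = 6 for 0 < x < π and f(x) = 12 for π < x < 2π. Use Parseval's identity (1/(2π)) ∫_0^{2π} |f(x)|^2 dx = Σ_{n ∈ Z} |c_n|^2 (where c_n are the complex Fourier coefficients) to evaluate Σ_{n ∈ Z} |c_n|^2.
Σ |c_n|^2 = 90

Parseval equates the L^2 energy of f (normalised by 1/(2π)) with the ℓ^2 sum of its Fourier coefficients: (1/(2π)) ∫_0^{2π} |f|^2 = Σ |c_n|^2.
Compute the left side: (1/(2π)) [∫_0^π 6^2 dx + ∫_π^{2π} 12^2 dx] = (1/(2π)) · (36π + 144π) = (36 + 144)/2 = 90.
So Σ_{n ∈ Z} |c_n|^2 = 90.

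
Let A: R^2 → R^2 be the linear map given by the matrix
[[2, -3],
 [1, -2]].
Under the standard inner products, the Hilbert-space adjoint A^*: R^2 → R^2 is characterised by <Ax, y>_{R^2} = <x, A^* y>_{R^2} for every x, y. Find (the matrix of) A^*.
A^* = A^T =
[[2, 1],
 [-3, -2]]

For real matrices with standard dot products, the defining identity <Ax, y> = <x, A^* y> gives (Ax)^T y = x^T (A^*) y, i.e. x^T A^T y = x^T (A^*) y. Since this holds for all x, y, we must have A^* = A^T. Therefore
A^* =
[[2, 1],
 [-3, -2]].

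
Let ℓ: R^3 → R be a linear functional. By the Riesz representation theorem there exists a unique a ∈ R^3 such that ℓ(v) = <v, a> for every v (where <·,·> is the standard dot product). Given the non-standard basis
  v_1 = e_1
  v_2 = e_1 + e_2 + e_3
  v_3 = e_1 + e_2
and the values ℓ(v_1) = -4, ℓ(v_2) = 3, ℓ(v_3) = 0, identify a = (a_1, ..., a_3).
a = (-4, 4, 3)

Write a = (a_1, ..., a_3) in the standard basis. For each basis vector v_i, ℓ(v_i) = <v_i, a> is a linear equation in the a_j's. Collect the n equations into a matrix system V a = ℓ, where row i of V is v_i (expressed in the standard basis). Since V is invertible (lower-triangular with 1s on the diagonal, up to permutation), solve by back-substitution:
  V =
[[1, 0, 0],
 [1, 1, 1],
 [1, 1, 0]]
  V a = (-4, 3, 0)
Solving gives a = (-4, 4, 3).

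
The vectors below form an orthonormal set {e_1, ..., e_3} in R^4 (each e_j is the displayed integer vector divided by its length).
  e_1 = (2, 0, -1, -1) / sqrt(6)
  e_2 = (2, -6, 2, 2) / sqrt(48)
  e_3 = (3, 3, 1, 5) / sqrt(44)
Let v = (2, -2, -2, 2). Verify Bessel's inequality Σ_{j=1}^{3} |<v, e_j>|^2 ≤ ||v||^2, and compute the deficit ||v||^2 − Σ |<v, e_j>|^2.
Σ |<v, e_j>|^2 = 104/11; ||v||^2 = 16; deficit = 72/11

Write each e_j = u_j / sqrt(<u_j, u_j>) where u_j is the displayed integer vector. Then <v, e_j> = <v, u_j> / sqrt(<u_j, u_j>), so |<v, e_j>|^2 = <v, u_j>^2 / <u_j, u_j>.
Coefficients: <v, e_1> = 4/sqrt(6), <v, e_2> = 16/sqrt(48), <v, e_3> = 8/sqrt(44).
Square and sum: Σ |<v, e_j>|^2 = 104/11.
Compute ||v||^2 = v·v = 16.
Deficit = 16 − 104/11 = 72/11 ≥ 0, confirming Bessel's inequality. (The deficit equals ||v − Σ <v,e_j> e_j||^2, the squared distance from v to span{e_j}.)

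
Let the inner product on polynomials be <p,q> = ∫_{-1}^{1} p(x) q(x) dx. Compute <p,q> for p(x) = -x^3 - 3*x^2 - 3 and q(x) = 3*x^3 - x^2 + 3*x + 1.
<p,q> = -48/7

Expand the product: p(x)·q(x) = -3*x^6 - 8*x^5 - 19*x^3 - 9*x - 3.
∫_{-1}^{1} of each monomial x^k gives [2/(k+1) if k even, 0 if k odd]. Integrating term-by-term (or equivalently evaluating the antiderivative F(x) = -3*x^7/7 - 4*x^6/3 - 19*x^4/4 - 9*x^2/2 - 3*x at the endpoints):
  F(1) − F(−1) = -1177/84 − (-601/84) = -48/7.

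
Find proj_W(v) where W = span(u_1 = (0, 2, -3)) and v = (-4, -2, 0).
proj_W(v) = (0, -8/13, 12/13)

Set up U = [u_1 | ... | u_1] ∈ R^(3×1). The projector onto W = col(U) is P = U (U^T U)^(-1) U^T.
Compute U^T U =
  [13],
and U^T v = (-4).
Solve U^T U · c = U^T v for the coefficients: c = (-4/13). The projection is proj_W(v) = U c.
Check: (v - proj_W(v)) · u_1 = 0  (should be 0).
Result: proj_W(v) = (0, -8/13, 12/13).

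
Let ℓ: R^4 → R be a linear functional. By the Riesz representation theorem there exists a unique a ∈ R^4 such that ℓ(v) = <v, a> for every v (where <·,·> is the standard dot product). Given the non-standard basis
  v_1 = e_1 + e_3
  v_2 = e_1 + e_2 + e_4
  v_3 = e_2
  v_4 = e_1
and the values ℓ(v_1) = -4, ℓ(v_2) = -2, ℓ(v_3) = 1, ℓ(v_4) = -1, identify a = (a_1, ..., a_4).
a = (-1, 1, -3, -2)

Write a = (a_1, ..., a_4) in the standard basis. For each basis vector v_i, ℓ(v_i) = <v_i, a> is a linear equation in the a_j's. Collect the n equations into a matrix system V a = ℓ, where row i of V is v_i (expressed in the standard basis). Since V is invertible (lower-triangular with 1s on the diagonal, up to permutation), solve by back-substitution:
  V =
[[1, 0, 1, 0],
 [1, 1, 0, 1],
 [0, 1, 0, 0],
 [1, 0, 0, 0]]
  V a = (-4, -2, 1, -1)
Solving gives a = (-1, 1, -3, -2).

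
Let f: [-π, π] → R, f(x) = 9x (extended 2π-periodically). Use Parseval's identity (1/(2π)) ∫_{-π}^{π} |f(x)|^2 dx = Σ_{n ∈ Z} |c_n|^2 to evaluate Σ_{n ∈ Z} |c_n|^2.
Σ |c_n|^2 = 27π^2

Expand and integrate term by term over [-π, π]:
  ∫ (9x)^2 dx = 81·(2π^3/3); ∫ 2·9·(0)·x dx = 0 (odd integrand); ∫ 0^2 dx = 0·2π.
So (1/(2π)) ∫_{-π}^{π} (9x)^2 dx = 81π^2/3 + 0 = 27π^2.
Parseval ⇒ Σ |c_n|^2 = 27π^2.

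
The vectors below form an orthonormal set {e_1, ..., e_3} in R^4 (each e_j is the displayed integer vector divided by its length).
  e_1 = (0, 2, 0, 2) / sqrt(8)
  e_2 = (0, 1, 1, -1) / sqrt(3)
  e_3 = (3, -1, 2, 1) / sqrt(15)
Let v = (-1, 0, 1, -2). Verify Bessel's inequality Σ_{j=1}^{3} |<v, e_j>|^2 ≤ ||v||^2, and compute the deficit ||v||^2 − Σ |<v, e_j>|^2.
Σ |<v, e_j>|^2 = 28/5; ||v||^2 = 6; deficit = 2/5

Write each e_j = u_j / sqrt(<u_j, u_j>) where u_j is the displayed integer vector. Then <v, e_j> = <v, u_j> / sqrt(<u_j, u_j>), so |<v, e_j>|^2 = <v, u_j>^2 / <u_j, u_j>.
Coefficients: <v, e_1> = -4/sqrt(8), <v, e_2> = 3/sqrt(3), <v, e_3> = -3/sqrt(15).
Square and sum: Σ |<v, e_j>|^2 = 28/5.
Compute ||v||^2 = v·v = 6.
Deficit = 6 − 28/5 = 2/5 ≥ 0, confirming Bessel's inequality. (The deficit equals ||v − Σ <v,e_j> e_j||^2, the squared distance from v to span{e_j}.)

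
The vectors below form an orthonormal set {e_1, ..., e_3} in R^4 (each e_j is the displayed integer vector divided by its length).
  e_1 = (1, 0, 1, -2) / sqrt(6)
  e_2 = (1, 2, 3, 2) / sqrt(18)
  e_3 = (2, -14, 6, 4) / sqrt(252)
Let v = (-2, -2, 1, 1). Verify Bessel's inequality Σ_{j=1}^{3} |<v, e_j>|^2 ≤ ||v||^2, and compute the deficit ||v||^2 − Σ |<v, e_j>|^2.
Σ |<v, e_j>|^2 = 43/7; ||v||^2 = 10; deficit = 27/7

Write each e_j = u_j / sqrt(<u_j, u_j>) where u_j is the displayed integer vector. Then <v, e_j> = <v, u_j> / sqrt(<u_j, u_j>), so |<v, e_j>|^2 = <v, u_j>^2 / <u_j, u_j>.
Coefficients: <v, e_1> = -3/sqrt(6), <v, e_2> = -1/sqrt(18), <v, e_3> = 34/sqrt(252).
Square and sum: Σ |<v, e_j>|^2 = 43/7.
Compute ||v||^2 = v·v = 10.
Deficit = 10 − 43/7 = 27/7 ≥ 0, confirming Bessel's inequality. (The deficit equals ||v − Σ <v,e_j> e_j||^2, the squared distance from v to span{e_j}.)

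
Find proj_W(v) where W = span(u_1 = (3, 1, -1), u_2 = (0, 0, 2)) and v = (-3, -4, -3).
proj_W(v) = (-39/10, -13/10, -3)

Set up U = [u_1 | ... | u_2] ∈ R^(3×2). The projector onto W = col(U) is P = U (U^T U)^(-1) U^T.
Compute U^T U =
  [11, -2]
  [-2, 4],
and U^T v = (-10, -6).
Solve U^T U · c = U^T v for the coefficients: c = (-13/10, -43/20). The projection is proj_W(v) = U c.
Check: (v - proj_W(v)) · u_1 = 0  (should be 0).
Check: (v - proj_W(v)) · u_2 = 0  (should be 0).
Result: proj_W(v) = (-39/10, -13/10, -3).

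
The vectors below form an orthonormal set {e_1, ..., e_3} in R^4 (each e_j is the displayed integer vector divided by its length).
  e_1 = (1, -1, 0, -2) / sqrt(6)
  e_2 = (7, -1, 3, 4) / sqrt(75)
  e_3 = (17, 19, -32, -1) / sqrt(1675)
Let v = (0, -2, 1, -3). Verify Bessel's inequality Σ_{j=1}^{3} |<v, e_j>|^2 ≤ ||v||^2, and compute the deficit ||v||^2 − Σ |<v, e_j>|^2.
Σ |<v, e_j>|^2 = 14; ||v||^2 = 14; deficit = 0

Write each e_j = u_j / sqrt(<u_j, u_j>) where u_j is the displayed integer vector. Then <v, e_j> = <v, u_j> / sqrt(<u_j, u_j>), so |<v, e_j>|^2 = <v, u_j>^2 / <u_j, u_j>.
Coefficients: <v, e_1> = 8/sqrt(6), <v, e_2> = -7/sqrt(75), <v, e_3> = -67/sqrt(1675).
Square and sum: Σ |<v, e_j>|^2 = 14.
Compute ||v||^2 = v·v = 14.
Deficit = 14 − 14 = 0 ≥ 0, confirming Bessel's inequality. (The deficit equals ||v − Σ <v,e_j> e_j||^2, the squared distance from v to span{e_j}.)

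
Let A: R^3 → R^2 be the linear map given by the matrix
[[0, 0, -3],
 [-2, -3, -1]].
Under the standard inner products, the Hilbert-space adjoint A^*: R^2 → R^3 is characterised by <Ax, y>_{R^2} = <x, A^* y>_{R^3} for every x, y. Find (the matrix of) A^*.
A^* = A^T =
[[0, -2],
 [0, -3],
 [-3, -1]]

For real matrices with standard dot products, the defining identity <Ax, y> = <x, A^* y> gives (Ax)^T y = x^T (A^*) y, i.e. x^T A^T y = x^T (A^*) y. Since this holds for all x, y, we must have A^* = A^T. Therefore
A^* =
[[0, -2],
 [0, -3],
 [-3, -1]].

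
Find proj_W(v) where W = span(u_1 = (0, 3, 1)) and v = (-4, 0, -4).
proj_W(v) = (0, -6/5, -2/5)

Set up U = [u_1 | ... | u_1] ∈ R^(3×1). The projector onto W = col(U) is P = U (U^T U)^(-1) U^T.
Compute U^T U =
  [10],
and U^T v = (-4).
Solve U^T U · c = U^T v for the coefficients: c = (-2/5). The projection is proj_W(v) = U c.
Check: (v - proj_W(v)) · u_1 = 0  (should be 0).
Result: proj_W(v) = (0, -6/5, -2/5).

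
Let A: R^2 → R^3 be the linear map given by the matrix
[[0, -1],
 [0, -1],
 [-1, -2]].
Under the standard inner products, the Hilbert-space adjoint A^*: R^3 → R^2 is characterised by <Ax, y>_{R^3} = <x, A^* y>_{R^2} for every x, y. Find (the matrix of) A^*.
A^* = A^T =
[[0, 0, -1],
 [-1, -1, -2]]

For real matrices with standard dot products, the defining identity <Ax, y> = <x, A^* y> gives (Ax)^T y = x^T (A^*) y, i.e. x^T A^T y = x^T (A^*) y. Since this holds for all x, y, we must have A^* = A^T. Therefore
A^* =
[[0, 0, -1],
 [-1, -1, -2]].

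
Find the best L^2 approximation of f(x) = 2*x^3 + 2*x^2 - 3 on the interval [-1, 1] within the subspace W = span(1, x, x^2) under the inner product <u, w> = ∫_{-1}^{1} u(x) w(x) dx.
g(x) = 2*x^2 + 6*x/5 - 3

The best approximation g ∈ W is the orthogonal projection of f onto W. Writing g = a_0 + a_1 x + a_2 x^2, the coefficients solve the normal equations G · a = b where
  G_{ij} = <φ_i, φ_j> and b_i = <f, φ_i>, with φ_0 = 1, φ_1 = x, φ_2 = x^2.
G =
  [2, 0, 2/3]
  [0, 2/3, 0]
  [2/3, 0, 2/5],
b = (-14/3, 4/5, -6/5).
Solving gives a_0 = -3, a_1 = 6/5, a_2 = 2, so
  g(x) = 2*x^2 + 6*x/5 - 3.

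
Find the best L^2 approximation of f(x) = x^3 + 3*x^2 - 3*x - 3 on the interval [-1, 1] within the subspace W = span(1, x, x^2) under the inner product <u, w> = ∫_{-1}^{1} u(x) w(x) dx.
g(x) = 3*x^2 - 12*x/5 - 3

The best approximation g ∈ W is the orthogonal projection of f onto W. Writing g = a_0 + a_1 x + a_2 x^2, the coefficients solve the normal equations G · a = b where
  G_{ij} = <φ_i, φ_j> and b_i = <f, φ_i>, with φ_0 = 1, φ_1 = x, φ_2 = x^2.
G =
  [2, 0, 2/3]
  [0, 2/3, 0]
  [2/3, 0, 2/5],
b = (-4, -8/5, -4/5).
Solving gives a_0 = -3, a_1 = -12/5, a_2 = 3, so
  g(x) = 3*x^2 - 12*x/5 - 3.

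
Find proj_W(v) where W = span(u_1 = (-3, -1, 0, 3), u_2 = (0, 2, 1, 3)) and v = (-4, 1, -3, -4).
proj_W(v) = (-33/31, -557/217, -240/217, -489/217)

Set up U = [u_1 | ... | u_2] ∈ R^(4×2). The projector onto W = col(U) is P = U (U^T U)^(-1) U^T.
Compute U^T U =
  [19, 7]
  [7, 14],
and U^T v = (-1, -13).
Solve U^T U · c = U^T v for the coefficients: c = (11/31, -240/217). The projection is proj_W(v) = U c.
Check: (v - proj_W(v)) · u_1 = 0  (should be 0).
Check: (v - proj_W(v)) · u_2 = 0  (should be 0).
Result: proj_W(v) = (-33/31, -557/217, -240/217, -489/217).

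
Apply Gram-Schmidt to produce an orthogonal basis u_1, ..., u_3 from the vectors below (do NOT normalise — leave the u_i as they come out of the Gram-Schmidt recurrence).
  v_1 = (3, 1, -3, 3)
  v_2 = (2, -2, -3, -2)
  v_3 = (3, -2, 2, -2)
Orthogonal basis:
  u_1 = (3, 1, -3, 3)
  u_2 = (5/4, -9/4, -9/4, -11/4)
  u_3 = (226/77, -57/77, 28/11, -1/7)

Apply the Gram-Schmidt recurrence
  u_1 = v_1
  u_i = v_i − Σ_{j<i} ((v_i · u_j) / (u_j · u_j)) · u_j.

Step by step this gives:
  u_1 = (3, 1, -3, 3)
  u_2 = (5/4, -9/4, -9/4, -11/4)
  u_3 = (226/77, -57/77, 28/11, -1/7)

Orthogonality check:
  u_2 · u_1 = 0 (should be 0)
  u_3 · u_1 = 0 (should be 0)
  u_3 · u_2 = 0 (should be 0)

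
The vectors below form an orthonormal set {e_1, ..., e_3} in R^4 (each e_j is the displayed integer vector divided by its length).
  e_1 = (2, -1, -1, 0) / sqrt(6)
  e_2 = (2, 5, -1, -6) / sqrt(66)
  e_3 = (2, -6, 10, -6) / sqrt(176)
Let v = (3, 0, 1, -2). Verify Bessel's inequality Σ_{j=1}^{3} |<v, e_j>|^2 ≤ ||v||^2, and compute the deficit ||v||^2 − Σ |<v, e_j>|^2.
Σ |<v, e_j>|^2 = 13; ||v||^2 = 14; deficit = 1

Write each e_j = u_j / sqrt(<u_j, u_j>) where u_j is the displayed integer vector. Then <v, e_j> = <v, u_j> / sqrt(<u_j, u_j>), so |<v, e_j>|^2 = <v, u_j>^2 / <u_j, u_j>.
Coefficients: <v, e_1> = 5/sqrt(6), <v, e_2> = 17/sqrt(66), <v, e_3> = 28/sqrt(176).
Square and sum: Σ |<v, e_j>|^2 = 13.
Compute ||v||^2 = v·v = 14.
Deficit = 14 − 13 = 1 ≥ 0, confirming Bessel's inequality. (The deficit equals ||v − Σ <v,e_j> e_j||^2, the squared distance from v to span{e_j}.)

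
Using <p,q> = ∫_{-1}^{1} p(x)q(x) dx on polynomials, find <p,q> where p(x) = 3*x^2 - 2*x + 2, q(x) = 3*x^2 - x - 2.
<p,q> = -46/15

Expand the product: p(x)·q(x) = 9*x^4 - 9*x^3 + 2*x^2 + 2*x - 4.
∫_{-1}^{1} of each monomial x^k gives [2/(k+1) if k even, 0 if k odd]. Integrating term-by-term (or equivalently evaluating the antiderivative F(x) = 9*x^5/5 - 9*x^4/4 + 2*x^3/3 + x^2 - 4*x at the endpoints):
  F(1) − F(−1) = -167/60 − (17/60) = -46/15.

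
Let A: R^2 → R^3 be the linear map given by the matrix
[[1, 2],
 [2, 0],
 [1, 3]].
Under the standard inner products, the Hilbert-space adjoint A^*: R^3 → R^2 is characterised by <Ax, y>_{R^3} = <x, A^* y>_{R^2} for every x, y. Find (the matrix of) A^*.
A^* = A^T =
[[1, 2, 1],
 [2, 0, 3]]

For real matrices with standard dot products, the defining identity <Ax, y> = <x, A^* y> gives (Ax)^T y = x^T (A^*) y, i.e. x^T A^T y = x^T (A^*) y. Since this holds for all x, y, we must have A^* = A^T. Therefore
A^* =
[[1, 2, 1],
 [2, 0, 3]].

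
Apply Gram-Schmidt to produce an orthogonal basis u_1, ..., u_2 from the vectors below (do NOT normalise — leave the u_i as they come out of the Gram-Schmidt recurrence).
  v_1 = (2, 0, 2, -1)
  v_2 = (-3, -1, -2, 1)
Orthogonal basis:
  u_1 = (2, 0, 2, -1)
  u_2 = (-5/9, -1, 4/9, -2/9)

Apply the Gram-Schmidt recurrence
  u_1 = v_1
  u_i = v_i − Σ_{j<i} ((v_i · u_j) / (u_j · u_j)) · u_j.

Step by step this gives:
  u_1 = (2, 0, 2, -1)
  u_2 = (-5/9, -1, 4/9, -2/9)

Orthogonality check:
  u_2 · u_1 = 0 (should be 0)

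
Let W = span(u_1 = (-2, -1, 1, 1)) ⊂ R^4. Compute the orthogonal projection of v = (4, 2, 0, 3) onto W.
proj_W(v) = (2, 1, -1, -1)

Set up U = [u_1 | ... | u_1] ∈ R^(4×1). The projector onto W = col(U) is P = U (U^T U)^(-1) U^T.
Compute U^T U =
  [7],
and U^T v = (-7).
Solve U^T U · c = U^T v for the coefficients: c = (-1). The projection is proj_W(v) = U c.
Check: (v - proj_W(v)) · u_1 = 0  (should be 0).
Result: proj_W(v) = (2, 1, -1, -1).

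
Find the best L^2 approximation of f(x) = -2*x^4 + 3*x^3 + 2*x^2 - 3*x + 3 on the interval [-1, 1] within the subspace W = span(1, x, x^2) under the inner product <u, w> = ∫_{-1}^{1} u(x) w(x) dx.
g(x) = 2*x^2/7 - 6*x/5 + 111/35

The best approximation g ∈ W is the orthogonal projection of f onto W. Writing g = a_0 + a_1 x + a_2 x^2, the coefficients solve the normal equations G · a = b where
  G_{ij} = <φ_i, φ_j> and b_i = <f, φ_i>, with φ_0 = 1, φ_1 = x, φ_2 = x^2.
G =
  [2, 0, 2/3]
  [0, 2/3, 0]
  [2/3, 0, 2/5],
b = (98/15, -4/5, 78/35).
Solving gives a_0 = 111/35, a_1 = -6/5, a_2 = 2/7, so
  g(x) = 2*x^2/7 - 6*x/5 + 111/35.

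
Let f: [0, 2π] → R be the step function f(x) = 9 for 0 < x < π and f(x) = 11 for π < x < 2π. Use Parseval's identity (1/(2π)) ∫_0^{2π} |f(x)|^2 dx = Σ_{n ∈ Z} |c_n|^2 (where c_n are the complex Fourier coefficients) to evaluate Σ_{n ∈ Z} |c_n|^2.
Σ |c_n|^2 = 101

Parseval equates the L^2 energy of f (normalised by 1/(2π)) with the ℓ^2 sum of its Fourier coefficients: (1/(2π)) ∫_0^{2π} |f|^2 = Σ |c_n|^2.
Compute the left side: (1/(2π)) [∫_0^π 9^2 dx + ∫_π^{2π} 11^2 dx] = (1/(2π)) · (81π + 121π) = (81 + 121)/2 = 101.
So Σ_{n ∈ Z} |c_n|^2 = 101.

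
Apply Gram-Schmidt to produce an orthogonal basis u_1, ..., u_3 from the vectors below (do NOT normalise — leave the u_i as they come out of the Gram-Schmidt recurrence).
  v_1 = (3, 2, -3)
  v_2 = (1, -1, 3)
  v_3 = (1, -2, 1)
Orthogonal basis:
  u_1 = (3, 2, -3)
  u_2 = (23/11, -3/11, 21/11)
  u_3 = (33/89, -132/89, -55/89)

Apply the Gram-Schmidt recurrence
  u_1 = v_1
  u_i = v_i − Σ_{j<i} ((v_i · u_j) / (u_j · u_j)) · u_j.

Step by step this gives:
  u_1 = (3, 2, -3)
  u_2 = (23/11, -3/11, 21/11)
  u_3 = (33/89, -132/89, -55/89)

Orthogonality check:
  u_2 · u_1 = 0 (should be 0)
  u_3 · u_1 = 0 (should be 0)
  u_3 · u_2 = 0 (should be 0)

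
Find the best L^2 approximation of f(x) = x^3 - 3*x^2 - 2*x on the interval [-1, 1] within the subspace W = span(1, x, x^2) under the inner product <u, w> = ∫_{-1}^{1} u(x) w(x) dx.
g(x) = -3*x^2 - 7*x/5

The best approximation g ∈ W is the orthogonal projection of f onto W. Writing g = a_0 + a_1 x + a_2 x^2, the coefficients solve the normal equations G · a = b where
  G_{ij} = <φ_i, φ_j> and b_i = <f, φ_i>, with φ_0 = 1, φ_1 = x, φ_2 = x^2.
G =
  [2, 0, 2/3]
  [0, 2/3, 0]
  [2/3, 0, 2/5],
b = (-2, -14/15, -6/5).
Solving gives a_0 = 0, a_1 = -7/5, a_2 = -3, so
  g(x) = -3*x^2 - 7*x/5.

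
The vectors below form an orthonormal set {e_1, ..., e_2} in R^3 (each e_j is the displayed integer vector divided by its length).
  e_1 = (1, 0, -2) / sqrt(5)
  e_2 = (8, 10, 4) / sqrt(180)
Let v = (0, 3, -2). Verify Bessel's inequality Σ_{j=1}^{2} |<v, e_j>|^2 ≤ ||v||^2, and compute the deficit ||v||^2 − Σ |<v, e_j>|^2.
Σ |<v, e_j>|^2 = 53/9; ||v||^2 = 13; deficit = 64/9

Write each e_j = u_j / sqrt(<u_j, u_j>) where u_j is the displayed integer vector. Then <v, e_j> = <v, u_j> / sqrt(<u_j, u_j>), so |<v, e_j>|^2 = <v, u_j>^2 / <u_j, u_j>.
Coefficients: <v, e_1> = 4/sqrt(5), <v, e_2> = 22/sqrt(180).
Square and sum: Σ |<v, e_j>|^2 = 53/9.
Compute ||v||^2 = v·v = 13.
Deficit = 13 − 53/9 = 64/9 ≥ 0, confirming Bessel's inequality. (The deficit equals ||v − Σ <v,e_j> e_j||^2, the squared distance from v to span{e_j}.)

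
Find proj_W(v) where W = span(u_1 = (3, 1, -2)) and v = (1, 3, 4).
proj_W(v) = (-3/7, -1/7, 2/7)

Set up U = [u_1 | ... | u_1] ∈ R^(3×1). The projector onto W = col(U) is P = U (U^T U)^(-1) U^T.
Compute U^T U =
  [14],
and U^T v = (-2).
Solve U^T U · c = U^T v for the coefficients: c = (-1/7). The projection is proj_W(v) = U c.
Check: (v - proj_W(v)) · u_1 = 0  (should be 0).
Result: proj_W(v) = (-3/7, -1/7, 2/7).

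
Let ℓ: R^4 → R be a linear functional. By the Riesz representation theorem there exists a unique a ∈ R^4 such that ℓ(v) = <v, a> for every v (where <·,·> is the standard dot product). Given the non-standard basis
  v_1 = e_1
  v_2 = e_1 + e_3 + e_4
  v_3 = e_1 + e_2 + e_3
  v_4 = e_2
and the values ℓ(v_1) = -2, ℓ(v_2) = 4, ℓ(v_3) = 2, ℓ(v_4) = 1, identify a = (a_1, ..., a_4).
a = (-2, 1, 3, 3)

Write a = (a_1, ..., a_4) in the standard basis. For each basis vector v_i, ℓ(v_i) = <v_i, a> is a linear equation in the a_j's. Collect the n equations into a matrix system V a = ℓ, where row i of V is v_i (expressed in the standard basis). Since V is invertible (lower-triangular with 1s on the diagonal, up to permutation), solve by back-substitution:
  V =
[[1, 0, 0, 0],
 [1, 0, 1, 1],
 [1, 1, 1, 0],
 [0, 1, 0, 0]]
  V a = (-2, 4, 2, 1)
Solving gives a = (-2, 1, 3, 3).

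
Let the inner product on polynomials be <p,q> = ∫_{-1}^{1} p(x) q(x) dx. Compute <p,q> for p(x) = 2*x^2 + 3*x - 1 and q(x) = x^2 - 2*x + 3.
<p,q> = -88/15

Expand the product: p(x)·q(x) = 2*x^4 - x^3 - x^2 + 11*x - 3.
∫_{-1}^{1} of each monomial x^k gives [2/(k+1) if k even, 0 if k odd]. Integrating term-by-term (or equivalently evaluating the antiderivative F(x) = 2*x^5/5 - x^4/4 - x^3/3 + 11*x^2/2 - 3*x at the endpoints):
  F(1) − F(−1) = 139/60 − (491/60) = -88/15.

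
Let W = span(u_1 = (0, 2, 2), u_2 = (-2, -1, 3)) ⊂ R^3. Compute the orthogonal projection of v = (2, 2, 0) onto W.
proj_W(v) = (4/3, 7/3, -1/3)

Set up U = [u_1 | ... | u_2] ∈ R^(3×2). The projector onto W = col(U) is P = U (U^T U)^(-1) U^T.
Compute U^T U =
  [8, 4]
  [4, 14],
and U^T v = (4, -6).
Solve U^T U · c = U^T v for the coefficients: c = (5/6, -2/3). The projection is proj_W(v) = U c.
Check: (v - proj_W(v)) · u_1 = 0  (should be 0).
Check: (v - proj_W(v)) · u_2 = 0  (should be 0).
Result: proj_W(v) = (4/3, 7/3, -1/3).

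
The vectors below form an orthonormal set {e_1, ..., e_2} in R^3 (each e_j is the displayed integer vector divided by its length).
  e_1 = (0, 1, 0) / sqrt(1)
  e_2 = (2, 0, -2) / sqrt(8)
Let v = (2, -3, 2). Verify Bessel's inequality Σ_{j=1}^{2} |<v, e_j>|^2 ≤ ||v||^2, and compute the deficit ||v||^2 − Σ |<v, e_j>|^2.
Σ |<v, e_j>|^2 = 9; ||v||^2 = 17; deficit = 8

Write each e_j = u_j / sqrt(<u_j, u_j>) where u_j is the displayed integer vector. Then <v, e_j> = <v, u_j> / sqrt(<u_j, u_j>), so |<v, e_j>|^2 = <v, u_j>^2 / <u_j, u_j>.
Coefficients: <v, e_1> = -3/sqrt(1), <v, e_2> = 0/sqrt(8).
Square and sum: Σ |<v, e_j>|^2 = 9.
Compute ||v||^2 = v·v = 17.
Deficit = 17 − 9 = 8 ≥ 0, confirming Bessel's inequality. (The deficit equals ||v − Σ <v,e_j> e_j||^2, the squared distance from v to span{e_j}.)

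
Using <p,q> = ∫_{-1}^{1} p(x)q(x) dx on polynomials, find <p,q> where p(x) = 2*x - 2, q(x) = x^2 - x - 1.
<p,q> = 4/3

Expand the product: p(x)·q(x) = 2*x^3 - 4*x^2 + 2.
∫_{-1}^{1} of each monomial x^k gives [2/(k+1) if k even, 0 if k odd]. Integrating term-by-term (or equivalently evaluating the antiderivative F(x) = x^4/2 - 4*x^3/3 + 2*x at the endpoints):
  F(1) − F(−1) = 7/6 − (-1/6) = 4/3.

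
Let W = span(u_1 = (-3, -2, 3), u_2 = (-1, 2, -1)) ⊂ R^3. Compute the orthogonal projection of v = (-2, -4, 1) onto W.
proj_W(v) = (-34/29, -80/29, 77/29)

Set up U = [u_1 | ... | u_2] ∈ R^(3×2). The projector onto W = col(U) is P = U (U^T U)^(-1) U^T.
Compute U^T U =
  [22, -4]
  [-4, 6],
and U^T v = (17, -7).
Solve U^T U · c = U^T v for the coefficients: c = (37/58, -43/58). The projection is proj_W(v) = U c.
Check: (v - proj_W(v)) · u_1 = 0  (should be 0).
Check: (v - proj_W(v)) · u_2 = 0  (should be 0).
Result: proj_W(v) = (-34/29, -80/29, 77/29).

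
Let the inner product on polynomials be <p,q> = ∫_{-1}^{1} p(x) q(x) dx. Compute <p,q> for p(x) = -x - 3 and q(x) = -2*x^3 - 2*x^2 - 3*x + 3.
<p,q> = -56/5

Expand the product: p(x)·q(x) = 2*x^4 + 8*x^3 + 9*x^2 + 6*x - 9.
∫_{-1}^{1} of each monomial x^k gives [2/(k+1) if k even, 0 if k odd]. Integrating term-by-term (or equivalently evaluating the antiderivative F(x) = 2*x^5/5 + 2*x^4 + 3*x^3 + 3*x^2 - 9*x at the endpoints):
  F(1) − F(−1) = -3/5 − (53/5) = -56/5.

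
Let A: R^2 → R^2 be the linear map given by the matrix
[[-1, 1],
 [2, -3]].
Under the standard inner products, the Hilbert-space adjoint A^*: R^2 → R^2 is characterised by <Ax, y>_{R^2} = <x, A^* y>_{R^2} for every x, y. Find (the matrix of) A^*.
A^* = A^T =
[[-1, 2],
 [1, -3]]

For real matrices with standard dot products, the defining identity <Ax, y> = <x, A^* y> gives (Ax)^T y = x^T (A^*) y, i.e. x^T A^T y = x^T (A^*) y. Since this holds for all x, y, we must have A^* = A^T. Therefore
A^* =
[[-1, 2],
 [1, -3]].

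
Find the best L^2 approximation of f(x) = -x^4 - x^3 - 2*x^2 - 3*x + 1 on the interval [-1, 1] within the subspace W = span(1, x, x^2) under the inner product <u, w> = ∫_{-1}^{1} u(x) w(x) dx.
g(x) = -20*x^2/7 - 18*x/5 + 38/35

The best approximation g ∈ W is the orthogonal projection of f onto W. Writing g = a_0 + a_1 x + a_2 x^2, the coefficients solve the normal equations G · a = b where
  G_{ij} = <φ_i, φ_j> and b_i = <f, φ_i>, with φ_0 = 1, φ_1 = x, φ_2 = x^2.
G =
  [2, 0, 2/3]
  [0, 2/3, 0]
  [2/3, 0, 2/5],
b = (4/15, -12/5, -44/105).
Solving gives a_0 = 38/35, a_1 = -18/5, a_2 = -20/7, so
  g(x) = -20*x^2/7 - 18*x/5 + 38/35.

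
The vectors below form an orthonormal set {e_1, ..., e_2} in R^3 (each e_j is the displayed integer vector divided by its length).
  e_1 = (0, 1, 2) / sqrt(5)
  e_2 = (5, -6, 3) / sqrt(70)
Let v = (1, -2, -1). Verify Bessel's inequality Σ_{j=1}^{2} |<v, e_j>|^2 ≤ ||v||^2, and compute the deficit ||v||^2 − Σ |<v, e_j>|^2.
Σ |<v, e_j>|^2 = 6; ||v||^2 = 6; deficit = 0

Write each e_j = u_j / sqrt(<u_j, u_j>) where u_j is the displayed integer vector. Then <v, e_j> = <v, u_j> / sqrt(<u_j, u_j>), so |<v, e_j>|^2 = <v, u_j>^2 / <u_j, u_j>.
Coefficients: <v, e_1> = -4/sqrt(5), <v, e_2> = 14/sqrt(70).
Square and sum: Σ |<v, e_j>|^2 = 6.
Compute ||v||^2 = v·v = 6.
Deficit = 6 − 6 = 0 ≥ 0, confirming Bessel's inequality. (The deficit equals ||v − Σ <v,e_j> e_j||^2, the squared distance from v to span{e_j}.)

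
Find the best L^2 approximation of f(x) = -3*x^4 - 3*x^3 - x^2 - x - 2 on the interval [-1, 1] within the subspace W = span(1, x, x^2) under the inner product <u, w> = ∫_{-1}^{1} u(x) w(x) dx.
g(x) = -25*x^2/7 - 14*x/5 - 61/35

The best approximation g ∈ W is the orthogonal projection of f onto W. Writing g = a_0 + a_1 x + a_2 x^2, the coefficients solve the normal equations G · a = b where
  G_{ij} = <φ_i, φ_j> and b_i = <f, φ_i>, with φ_0 = 1, φ_1 = x, φ_2 = x^2.
G =
  [2, 0, 2/3]
  [0, 2/3, 0]
  [2/3, 0, 2/5],
b = (-88/15, -28/15, -272/105).
Solving gives a_0 = -61/35, a_1 = -14/5, a_2 = -25/7, so
  g(x) = -25*x^2/7 - 14*x/5 - 61/35.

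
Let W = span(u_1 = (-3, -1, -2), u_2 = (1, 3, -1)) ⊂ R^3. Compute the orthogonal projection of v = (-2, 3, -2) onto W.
proj_W(v) = (-185/138, 349/138, -190/69)

Set up U = [u_1 | ... | u_2] ∈ R^(3×2). The projector onto W = col(U) is P = U (U^T U)^(-1) U^T.
Compute U^T U =
  [14, -4]
  [-4, 11],
and U^T v = (7, 9).
Solve U^T U · c = U^T v for the coefficients: c = (113/138, 77/69). The projection is proj_W(v) = U c.
Check: (v - proj_W(v)) · u_1 = 0  (should be 0).
Check: (v - proj_W(v)) · u_2 = 0  (should be 0).
Result: proj_W(v) = (-185/138, 349/138, -190/69).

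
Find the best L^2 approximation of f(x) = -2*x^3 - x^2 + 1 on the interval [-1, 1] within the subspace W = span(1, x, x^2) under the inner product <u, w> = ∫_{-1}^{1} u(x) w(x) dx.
g(x) = -x^2 - 6*x/5 + 1

The best approximation g ∈ W is the orthogonal projection of f onto W. Writing g = a_0 + a_1 x + a_2 x^2, the coefficients solve the normal equations G · a = b where
  G_{ij} = <φ_i, φ_j> and b_i = <f, φ_i>, with φ_0 = 1, φ_1 = x, φ_2 = x^2.
G =
  [2, 0, 2/3]
  [0, 2/3, 0]
  [2/3, 0, 2/5],
b = (4/3, -4/5, 4/15).
Solving gives a_0 = 1, a_1 = -6/5, a_2 = -1, so
  g(x) = -x^2 - 6*x/5 + 1.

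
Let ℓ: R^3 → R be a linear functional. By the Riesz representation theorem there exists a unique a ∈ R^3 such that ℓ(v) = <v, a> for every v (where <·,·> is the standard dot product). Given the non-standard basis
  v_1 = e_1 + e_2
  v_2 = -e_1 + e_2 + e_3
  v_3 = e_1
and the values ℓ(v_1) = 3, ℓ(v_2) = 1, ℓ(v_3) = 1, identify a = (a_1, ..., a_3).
a = (1, 2, 0)

Write a = (a_1, ..., a_3) in the standard basis. For each basis vector v_i, ℓ(v_i) = <v_i, a> is a linear equation in the a_j's. Collect the n equations into a matrix system V a = ℓ, where row i of V is v_i (expressed in the standard basis). Since V is invertible (lower-triangular with 1s on the diagonal, up to permutation), solve by back-substitution:
  V =
[[1, 1, 0],
 [-1, 1, 1],
 [1, 0, 0]]
  V a = (3, 1, 1)
Solving gives a = (1, 2, 0).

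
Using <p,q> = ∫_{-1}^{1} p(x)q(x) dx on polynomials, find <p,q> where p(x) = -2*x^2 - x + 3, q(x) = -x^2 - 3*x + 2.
<p,q> = 152/15

Expand the product: p(x)·q(x) = 2*x^4 + 7*x^3 - 4*x^2 - 11*x + 6.
∫_{-1}^{1} of each monomial x^k gives [2/(k+1) if k even, 0 if k odd]. Integrating term-by-term (or equivalently evaluating the antiderivative F(x) = 2*x^5/5 + 7*x^4/4 - 4*x^3/3 - 11*x^2/2 + 6*x at the endpoints):
  F(1) − F(−1) = 79/60 − (-529/60) = 152/15.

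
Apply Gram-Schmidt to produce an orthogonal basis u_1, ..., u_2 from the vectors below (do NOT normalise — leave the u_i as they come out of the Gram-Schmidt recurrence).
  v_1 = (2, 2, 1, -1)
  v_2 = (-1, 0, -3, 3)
Orthogonal basis:
  u_1 = (2, 2, 1, -1)
  u_2 = (3/5, 8/5, -11/5, 11/5)

Apply the Gram-Schmidt recurrence
  u_1 = v_1
  u_i = v_i − Σ_{j<i} ((v_i · u_j) / (u_j · u_j)) · u_j.

Step by step this gives:
  u_1 = (2, 2, 1, -1)
  u_2 = (3/5, 8/5, -11/5, 11/5)

Orthogonality check:
  u_2 · u_1 = 0 (should be 0)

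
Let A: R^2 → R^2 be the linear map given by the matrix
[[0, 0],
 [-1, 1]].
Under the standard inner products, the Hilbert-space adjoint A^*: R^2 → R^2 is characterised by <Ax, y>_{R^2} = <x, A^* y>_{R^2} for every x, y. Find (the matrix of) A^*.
A^* = A^T =
[[0, -1],
 [0, 1]]

For real matrices with standard dot products, the defining identity <Ax, y> = <x, A^* y> gives (Ax)^T y = x^T (A^*) y, i.e. x^T A^T y = x^T (A^*) y. Since this holds for all x, y, we must have A^* = A^T. Therefore
A^* =
[[0, -1],
 [0, 1]].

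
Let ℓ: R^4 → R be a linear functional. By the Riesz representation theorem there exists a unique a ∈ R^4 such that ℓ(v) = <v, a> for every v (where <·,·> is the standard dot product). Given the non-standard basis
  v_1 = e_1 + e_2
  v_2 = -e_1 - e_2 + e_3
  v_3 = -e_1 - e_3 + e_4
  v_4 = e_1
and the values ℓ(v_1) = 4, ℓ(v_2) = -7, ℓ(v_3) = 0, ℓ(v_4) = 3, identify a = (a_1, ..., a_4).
a = (3, 1, -3, 0)

Write a = (a_1, ..., a_4) in the standard basis. For each basis vector v_i, ℓ(v_i) = <v_i, a> is a linear equation in the a_j's. Collect the n equations into a matrix system V a = ℓ, where row i of V is v_i (expressed in the standard basis). Since V is invertible (lower-triangular with 1s on the diagonal, up to permutation), solve by back-substitution:
  V =
[[1, 1, 0, 0],
 [-1, -1, 1, 0],
 [-1, 0, -1, 1],
 [1, 0, 0, 0]]
  V a = (4, -7, 0, 3)
Solving gives a = (3, 1, -3, 0).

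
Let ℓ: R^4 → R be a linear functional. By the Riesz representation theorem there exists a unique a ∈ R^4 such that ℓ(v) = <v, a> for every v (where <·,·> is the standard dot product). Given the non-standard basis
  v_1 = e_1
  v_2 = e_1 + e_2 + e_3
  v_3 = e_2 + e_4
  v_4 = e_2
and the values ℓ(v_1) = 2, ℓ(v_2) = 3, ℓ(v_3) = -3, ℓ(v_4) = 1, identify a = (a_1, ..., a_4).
a = (2, 1, 0, -4)

Write a = (a_1, ..., a_4) in the standard basis. For each basis vector v_i, ℓ(v_i) = <v_i, a> is a linear equation in the a_j's. Collect the n equations into a matrix system V a = ℓ, where row i of V is v_i (expressed in the standard basis). Since V is invertible (lower-triangular with 1s on the diagonal, up to permutation), solve by back-substitution:
  V =
[[1, 0, 0, 0],
 [1, 1, 1, 0],
 [0, 1, 0, 1],
 [0, 1, 0, 0]]
  V a = (2, 3, -3, 1)
Solving gives a = (2, 1, 0, -4).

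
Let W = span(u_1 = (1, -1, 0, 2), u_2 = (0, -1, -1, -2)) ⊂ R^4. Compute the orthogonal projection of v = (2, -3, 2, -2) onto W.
proj_W(v) = (7/9, -2, -11/9, -8/9)

Set up U = [u_1 | ... | u_2] ∈ R^(4×2). The projector onto W = col(U) is P = U (U^T U)^(-1) U^T.
Compute U^T U =
  [6, -3]
  [-3, 6],
and U^T v = (1, 5).
Solve U^T U · c = U^T v for the coefficients: c = (7/9, 11/9). The projection is proj_W(v) = U c.
Check: (v - proj_W(v)) · u_1 = 0  (should be 0).
Check: (v - proj_W(v)) · u_2 = 0  (should be 0).
Result: proj_W(v) = (7/9, -2, -11/9, -8/9).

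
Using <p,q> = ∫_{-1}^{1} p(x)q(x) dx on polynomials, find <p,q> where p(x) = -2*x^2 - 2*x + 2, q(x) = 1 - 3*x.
<p,q> = 20/3

Expand the product: p(x)·q(x) = 6*x^3 + 4*x^2 - 8*x + 2.
∫_{-1}^{1} of each monomial x^k gives [2/(k+1) if k even, 0 if k odd]. Integrating term-by-term (or equivalently evaluating the antiderivative F(x) = 3*x^4/2 + 4*x^3/3 - 4*x^2 + 2*x at the endpoints):
  F(1) − F(−1) = 5/6 − (-35/6) = 20/3.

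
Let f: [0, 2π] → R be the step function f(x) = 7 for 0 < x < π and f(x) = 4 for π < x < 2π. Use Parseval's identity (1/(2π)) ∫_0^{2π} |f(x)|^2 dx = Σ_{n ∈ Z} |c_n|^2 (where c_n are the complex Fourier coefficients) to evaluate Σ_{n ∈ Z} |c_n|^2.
Σ |c_n|^2 = 65/2

Parseval equates the L^2 energy of f (normalised by 1/(2π)) with the ℓ^2 sum of its Fourier coefficients: (1/(2π)) ∫_0^{2π} |f|^2 = Σ |c_n|^2.
Compute the left side: (1/(2π)) [∫_0^π 7^2 dx + ∫_π^{2π} 4^2 dx] = (1/(2π)) · (49π + 16π) = (49 + 16)/2 = 65/2.
So Σ_{n ∈ Z} |c_n|^2 = 65/2.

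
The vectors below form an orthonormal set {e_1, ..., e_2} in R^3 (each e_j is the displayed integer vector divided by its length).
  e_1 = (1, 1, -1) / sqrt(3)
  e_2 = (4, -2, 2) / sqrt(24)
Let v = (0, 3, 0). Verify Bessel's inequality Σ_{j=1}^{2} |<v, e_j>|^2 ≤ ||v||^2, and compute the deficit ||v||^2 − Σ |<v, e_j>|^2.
Σ |<v, e_j>|^2 = 9/2; ||v||^2 = 9; deficit = 9/2

Write each e_j = u_j / sqrt(<u_j, u_j>) where u_j is the displayed integer vector. Then <v, e_j> = <v, u_j> / sqrt(<u_j, u_j>), so |<v, e_j>|^2 = <v, u_j>^2 / <u_j, u_j>.
Coefficients: <v, e_1> = 3/sqrt(3), <v, e_2> = -6/sqrt(24).
Square and sum: Σ |<v, e_j>|^2 = 9/2.
Compute ||v||^2 = v·v = 9.
Deficit = 9 − 9/2 = 9/2 ≥ 0, confirming Bessel's inequality. (The deficit equals ||v − Σ <v,e_j> e_j||^2, the squared distance from v to span{e_j}.)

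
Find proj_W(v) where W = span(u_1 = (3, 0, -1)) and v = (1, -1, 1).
proj_W(v) = (3/5, 0, -1/5)

Set up U = [u_1 | ... | u_1] ∈ R^(3×1). The projector onto W = col(U) is P = U (U^T U)^(-1) U^T.
Compute U^T U =
  [10],
and U^T v = (2).
Solve U^T U · c = U^T v for the coefficients: c = (1/5). The projection is proj_W(v) = U c.
Check: (v - proj_W(v)) · u_1 = 0  (should be 0).
Result: proj_W(v) = (3/5, 0, -1/5).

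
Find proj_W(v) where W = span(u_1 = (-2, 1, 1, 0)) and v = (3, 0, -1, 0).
proj_W(v) = (7/3, -7/6, -7/6, 0)

Set up U = [u_1 | ... | u_1] ∈ R^(4×1). The projector onto W = col(U) is P = U (U^T U)^(-1) U^T.
Compute U^T U =
  [6],
and U^T v = (-7).
Solve U^T U · c = U^T v for the coefficients: c = (-7/6). The projection is proj_W(v) = U c.
Check: (v - proj_W(v)) · u_1 = 0  (should be 0).
Result: proj_W(v) = (7/3, -7/6, -7/6, 0).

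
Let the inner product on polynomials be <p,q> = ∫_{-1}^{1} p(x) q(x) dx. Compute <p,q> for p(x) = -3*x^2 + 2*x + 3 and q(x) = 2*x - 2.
<p,q> = -16/3

Expand the product: p(x)·q(x) = -6*x^3 + 10*x^2 + 2*x - 6.
∫_{-1}^{1} of each monomial x^k gives [2/(k+1) if k even, 0 if k odd]. Integrating term-by-term (or equivalently evaluating the antiderivative F(x) = -3*x^4/2 + 10*x^3/3 + x^2 - 6*x at the endpoints):
  F(1) − F(−1) = -19/6 − (13/6) = -16/3.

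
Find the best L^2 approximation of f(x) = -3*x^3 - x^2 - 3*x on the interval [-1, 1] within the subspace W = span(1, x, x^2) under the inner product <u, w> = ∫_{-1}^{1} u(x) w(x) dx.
g(x) = -x^2 - 24*x/5

The best approximation g ∈ W is the orthogonal projection of f onto W. Writing g = a_0 + a_1 x + a_2 x^2, the coefficients solve the normal equations G · a = b where
  G_{ij} = <φ_i, φ_j> and b_i = <f, φ_i>, with φ_0 = 1, φ_1 = x, φ_2 = x^2.
G =
  [2, 0, 2/3]
  [0, 2/3, 0]
  [2/3, 0, 2/5],
b = (-2/3, -16/5, -2/5).
Solving gives a_0 = 0, a_1 = -24/5, a_2 = -1, so
  g(x) = -x^2 - 24*x/5.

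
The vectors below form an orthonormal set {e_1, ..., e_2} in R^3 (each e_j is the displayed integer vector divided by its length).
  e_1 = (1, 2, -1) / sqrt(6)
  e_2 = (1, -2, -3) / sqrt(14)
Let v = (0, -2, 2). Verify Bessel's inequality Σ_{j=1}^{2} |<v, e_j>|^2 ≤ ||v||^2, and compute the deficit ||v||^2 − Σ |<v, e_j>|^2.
Σ |<v, e_j>|^2 = 44/7; ||v||^2 = 8; deficit = 12/7

Write each e_j = u_j / sqrt(<u_j, u_j>) where u_j is the displayed integer vector. Then <v, e_j> = <v, u_j> / sqrt(<u_j, u_j>), so |<v, e_j>|^2 = <v, u_j>^2 / <u_j, u_j>.
Coefficients: <v, e_1> = -6/sqrt(6), <v, e_2> = -2/sqrt(14).
Square and sum: Σ |<v, e_j>|^2 = 44/7.
Compute ||v||^2 = v·v = 8.
Deficit = 8 − 44/7 = 12/7 ≥ 0, confirming Bessel's inequality. (The deficit equals ||v − Σ <v,e_j> e_j||^2, the squared distance from v to span{e_j}.)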